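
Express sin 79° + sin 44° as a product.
sin 79° + sin 44° = 2 sin(61.5°) cos(17.5°)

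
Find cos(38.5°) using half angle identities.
cos(38.5°) = √((1 + cos 77°)/2) = 0.7826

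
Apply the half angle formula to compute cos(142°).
cos(142°) = -√((1 + cos 284°)/2) = -0.788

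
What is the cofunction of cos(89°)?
cos(89°) = sin(90° - 89°) = sin(1°)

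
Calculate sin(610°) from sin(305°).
sin(610°) = 2 sin 305° cos 305° = -0.9397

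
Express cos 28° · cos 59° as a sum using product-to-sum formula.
cos 28° cos 59° = (1/2)[cos(28°-59°) + cos(28°+59°)]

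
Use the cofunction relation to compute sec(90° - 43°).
sec(90° - 43°) = csc(43°) = 1.466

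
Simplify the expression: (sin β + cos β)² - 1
(sin β + cos β)² - 1 = sin(2β) (using Pythagorean + double angle)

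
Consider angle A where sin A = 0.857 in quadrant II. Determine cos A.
cos A = ±√(1 - sin²A) = -0.5153 (negative in QII)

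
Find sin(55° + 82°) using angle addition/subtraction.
sin(55° + 82°) = sin 55° cos 82° + cos 55° sin 82° = 0.682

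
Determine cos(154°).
cos(154°) = -0.8988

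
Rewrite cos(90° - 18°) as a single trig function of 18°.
cos(90° - 18°) = sin(18°)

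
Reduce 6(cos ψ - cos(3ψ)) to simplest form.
6(cos ψ - cos(3ψ)) = 6(2 sin(2ψ) sin ψ) (using Sum-to-product)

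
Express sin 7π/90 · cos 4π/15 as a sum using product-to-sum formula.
sin 7π/90 cos 4π/15 = (1/2)[sin(7π/90+4π/15) + sin(7π/90-4π/15)]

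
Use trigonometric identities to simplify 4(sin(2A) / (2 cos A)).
4(sin(2A) / (2 cos A)) = 4(sin A) (using Double angle)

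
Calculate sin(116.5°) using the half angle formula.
sin(116.5°) = √((1 - cos 233°)/2) = 0.8949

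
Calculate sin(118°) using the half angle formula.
sin(118°) = √((1 - cos 236°)/2) = 0.8829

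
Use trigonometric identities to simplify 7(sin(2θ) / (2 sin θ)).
7(sin(2θ) / (2 sin θ)) = 7(cos θ) (using Double angle)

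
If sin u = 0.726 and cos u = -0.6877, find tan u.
tan u = sin u / cos u = -1.056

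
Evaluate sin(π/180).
sin(π/180) = 0.01745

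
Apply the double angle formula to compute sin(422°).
sin(422°) = 2 sin 211° cos 211° = 0.8829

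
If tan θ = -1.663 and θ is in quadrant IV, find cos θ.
cos θ = 0.5153 (using tan²θ + 1 = sec²θ)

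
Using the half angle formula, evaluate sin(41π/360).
sin(41π/360) = √((1 - cos 41π/180)/2) = 0.3502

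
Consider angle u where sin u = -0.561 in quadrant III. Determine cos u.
cos u = ±√(1 - sin²u) = -0.8278 (negative in QIII)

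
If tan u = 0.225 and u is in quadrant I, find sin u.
sin u = 0.2195 (using tan²u + 1 = sec²u)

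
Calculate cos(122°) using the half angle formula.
cos(122°) = -√((1 + cos 244°)/2) = -0.5299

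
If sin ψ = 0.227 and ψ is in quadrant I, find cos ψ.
cos ψ = 0.9739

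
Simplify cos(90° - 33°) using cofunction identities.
cos(90° - 33°) = sin(33°)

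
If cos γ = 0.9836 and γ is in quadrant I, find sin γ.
sin γ = 0.1804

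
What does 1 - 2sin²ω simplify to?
1 - 2sin²ω = cos(2ω) (using Double angle)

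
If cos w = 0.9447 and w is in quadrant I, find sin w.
sin w = 0.3279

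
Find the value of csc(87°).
csc(87°) = 1.001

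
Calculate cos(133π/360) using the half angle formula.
cos(133π/360) = √((1 + cos 133π/180)/2) = 0.3987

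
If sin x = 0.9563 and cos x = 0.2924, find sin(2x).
sin(2x) = 2 sin x cos x = 0.5592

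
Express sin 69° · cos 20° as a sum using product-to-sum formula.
sin 69° cos 20° = (1/2)[sin(69°+20°) + sin(69°-20°)]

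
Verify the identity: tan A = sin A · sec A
RHS = sin A · (1/cos A) = sin A/cos A = tan A = LHS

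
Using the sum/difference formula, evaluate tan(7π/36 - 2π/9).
tan(7π/36 - 2π/9) = (tan 7π/36 - tan 2π/9)/(1 + tan 7π/36 tan 2π/9) = -0.08749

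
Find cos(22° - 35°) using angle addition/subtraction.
cos(22° - 35°) = cos 22° cos 35° + sin 22° sin 35° = 0.9744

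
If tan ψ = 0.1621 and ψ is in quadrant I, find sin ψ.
sin ψ = 0.16 (using tan²ψ + 1 = sec²ψ)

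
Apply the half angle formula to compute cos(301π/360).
cos(301π/360) = -√((1 + cos 301π/180)/2) = -0.8704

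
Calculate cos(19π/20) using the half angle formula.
cos(19π/20) = -√((1 + cos 19π/10)/2) = -0.9877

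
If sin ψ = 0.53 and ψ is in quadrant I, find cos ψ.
cos ψ = 0.848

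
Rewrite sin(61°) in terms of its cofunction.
sin(61°) = cos(90° - 61°) = cos(29°)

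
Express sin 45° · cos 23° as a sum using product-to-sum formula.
sin 45° cos 23° = (1/2)[sin(45°+23°) + sin(45°-23°)]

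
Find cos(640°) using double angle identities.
cos(640°) = cos²320° - sin²320° = 0.1736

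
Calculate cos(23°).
cos(23°) = 0.9205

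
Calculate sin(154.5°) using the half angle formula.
sin(154.5°) = √((1 - cos 309°)/2) = 0.4305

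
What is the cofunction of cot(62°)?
cot(62°) = tan(90° - 62°) = tan(28°)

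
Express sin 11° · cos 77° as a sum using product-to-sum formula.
sin 11° cos 77° = (1/2)[sin(11°+77°) + sin(11°-77°)]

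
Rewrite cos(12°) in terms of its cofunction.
cos(12°) = sin(90° - 12°) = sin(78°)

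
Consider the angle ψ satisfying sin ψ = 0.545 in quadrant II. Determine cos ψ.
cos ψ = ±√(1 - sin²ψ) = -0.8384 (negative in QII)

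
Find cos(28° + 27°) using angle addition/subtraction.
cos(28° + 27°) = cos 28° cos 27° - sin 28° sin 27° = 0.5736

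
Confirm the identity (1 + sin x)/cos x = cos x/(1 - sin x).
LHS = (1 + sin x)(1 - sin x) / (cos x(1 - sin x)) = (1 - sin²x) / (cos x(1 - sin x)) = cos²x / (cos x(1 - sin x)) = cos x/(1 - sin x) = RHS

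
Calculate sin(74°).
sin(74°) = 0.9613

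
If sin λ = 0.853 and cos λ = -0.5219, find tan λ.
tan λ = sin λ / cos λ = -1.634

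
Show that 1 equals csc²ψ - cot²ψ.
RHS = 1/sin²ψ - cos²ψ/sin²ψ = (1 - cos²ψ)/sin²ψ = sin²ψ/sin²ψ = 1 = LHS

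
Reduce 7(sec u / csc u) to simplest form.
7(sec u / csc u) = 7(tan u) (using Reciprocal identities)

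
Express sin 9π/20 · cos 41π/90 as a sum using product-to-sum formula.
sin 9π/20 cos 41π/90 = (1/2)[sin(9π/20+41π/90) + sin(9π/20-41π/90)]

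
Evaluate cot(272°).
cot(272°) = -0.03492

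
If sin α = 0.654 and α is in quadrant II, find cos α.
cos α = -0.7565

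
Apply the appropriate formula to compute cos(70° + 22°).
cos(70° + 22°) = cos 70° cos 22° - sin 70° sin 22° = -0.0349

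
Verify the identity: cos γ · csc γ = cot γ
LHS = cos γ · (1/sin γ) = cos γ/sin γ = cot γ = RHS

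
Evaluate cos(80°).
cos(80°) = 0.1736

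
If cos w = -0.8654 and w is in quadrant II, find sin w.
sin w = 0.5011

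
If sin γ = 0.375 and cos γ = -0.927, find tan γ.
tan γ = sin γ / cos γ = -0.4045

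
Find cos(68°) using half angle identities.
cos(68°) = √((1 + cos 136°)/2) = 0.3746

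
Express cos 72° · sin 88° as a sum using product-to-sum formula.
cos 72° sin 88° = (1/2)[sin(72°+88°) - sin(72°-88°)]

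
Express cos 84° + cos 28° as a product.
cos 84° + cos 28° = 2 cos(56°) cos(28°)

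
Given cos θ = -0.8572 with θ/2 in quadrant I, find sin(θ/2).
sin(θ/2) = ±√((1 - cos θ)/2); positive since θ/2 ∈ QI, so sin(θ/2) = 0.9636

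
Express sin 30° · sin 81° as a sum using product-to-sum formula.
sin 30° sin 81° = (1/2)[cos(30°-81°) - cos(30°+81°)]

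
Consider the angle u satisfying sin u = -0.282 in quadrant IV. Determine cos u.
cos u = √(1 - sin²u) = 0.9594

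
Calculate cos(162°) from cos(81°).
cos(162°) = cos²81° - sin²81° = -0.9511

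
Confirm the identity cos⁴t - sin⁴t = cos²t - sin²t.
LHS = (cos²t - sin²t)(cos²t + sin²t) = (cos²t - sin²t) · 1 = cos²t - sin²t = RHS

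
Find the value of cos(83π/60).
cos(83π/60) = -0.3584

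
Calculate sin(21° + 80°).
sin(21° + 80°) = sin 21° cos 80° + cos 21° sin 80° = 0.9816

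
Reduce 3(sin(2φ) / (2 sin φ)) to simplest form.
3(sin(2φ) / (2 sin φ)) = 3(cos φ) (using Double angle)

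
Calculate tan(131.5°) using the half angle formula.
tan(131.5°) = sin 263° / (1 + cos 263°) = -1.13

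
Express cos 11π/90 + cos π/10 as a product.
cos 11π/90 + cos π/10 = 2 cos(π/9) cos(π/90)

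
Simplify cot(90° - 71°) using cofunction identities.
cot(90° - 71°) = tan(71°)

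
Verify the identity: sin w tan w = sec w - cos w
RHS = 1/cos w - cos w = (1 - cos²w)/cos w = sin²w/cos w = sin w · (sin w/cos w) = sin w tan w = LHS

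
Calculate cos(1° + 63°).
cos(1° + 63°) = cos 1° cos 63° - sin 1° sin 63° = 0.4384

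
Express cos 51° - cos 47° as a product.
cos 51° - cos 47° = -2 sin(49°) sin(2°)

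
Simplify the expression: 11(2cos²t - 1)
11(2cos²t - 1) = 11(cos(2t)) (using Double angle)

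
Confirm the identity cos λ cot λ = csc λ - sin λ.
RHS = 1/sin λ - sin λ = (1 - sin²λ)/sin λ = cos²λ/sin λ = cos λ · (cos λ/sin λ) = cos λ cot λ = LHS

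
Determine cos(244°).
cos(244°) = -0.4384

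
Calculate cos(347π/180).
cos(347π/180) = 0.9744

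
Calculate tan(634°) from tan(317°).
tan(634°) = 2 tan 317° / (1 - tan²317°) = -14.3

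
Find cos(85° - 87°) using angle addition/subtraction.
cos(85° - 87°) = cos 85° cos 87° + sin 85° sin 87° = 0.9994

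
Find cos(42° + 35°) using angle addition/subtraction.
cos(42° + 35°) = cos 42° cos 35° - sin 42° sin 35° = 0.225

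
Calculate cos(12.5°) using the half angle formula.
cos(12.5°) = √((1 + cos 25°)/2) = 0.9763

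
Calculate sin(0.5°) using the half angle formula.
sin(0.5°) = √((1 - cos 1°)/2) = 0.008727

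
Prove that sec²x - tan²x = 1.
LHS = 1/cos²x - sin²x/cos²x = (1 - sin²x)/cos²x = cos²x/cos²x = 1 = RHS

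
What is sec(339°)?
sec(339°) = 1.071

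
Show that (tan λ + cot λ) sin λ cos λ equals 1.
LHS = (sin λ/cos λ + cos λ/sin λ) sin λ cos λ = ((sin²λ + cos²λ)/(sin λ cos λ)) · sin λ cos λ = sin²λ + cos²λ = 1 = RHS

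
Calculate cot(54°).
cot(54°) = 0.7265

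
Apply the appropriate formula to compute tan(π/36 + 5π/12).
tan(π/36 + 5π/12) = (tan π/36 + tan 5π/12)/(1 - tan π/36 tan 5π/12) = 5.671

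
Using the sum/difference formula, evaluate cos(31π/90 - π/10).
cos(31π/90 - π/10) = cos 31π/90 cos π/10 + sin 31π/90 sin π/10 = 0.7193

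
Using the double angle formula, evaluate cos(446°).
cos(446°) = cos²223° - sin²223° = 0.06976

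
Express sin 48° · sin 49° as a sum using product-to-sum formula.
sin 48° sin 49° = (1/2)[cos(48°-49°) - cos(48°+49°)]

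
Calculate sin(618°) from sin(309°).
sin(618°) = 2 sin 309° cos 309° = -0.9781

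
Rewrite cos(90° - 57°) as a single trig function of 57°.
cos(90° - 57°) = sin(57°)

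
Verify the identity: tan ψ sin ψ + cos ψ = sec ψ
LHS = sin²ψ/cos ψ + cos ψ = (sin²ψ + cos²ψ)/cos ψ = 1/cos ψ = sec ψ = RHS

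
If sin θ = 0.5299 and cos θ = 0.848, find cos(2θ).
cos(2θ) = cos²θ - sin²θ = 0.4383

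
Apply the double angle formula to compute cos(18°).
cos(18°) = cos²9° - sin²9° = 0.9511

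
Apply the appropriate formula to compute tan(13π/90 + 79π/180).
tan(13π/90 + 79π/180) = (tan 13π/90 + tan 79π/180)/(1 - tan 13π/90 tan 79π/180) = -(2+√3)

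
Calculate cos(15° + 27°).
cos(15° + 27°) = cos 15° cos 27° - sin 15° sin 27° = 0.7431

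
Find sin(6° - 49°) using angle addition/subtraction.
sin(6° - 49°) = sin 6° cos 49° - cos 6° sin 49° = -0.682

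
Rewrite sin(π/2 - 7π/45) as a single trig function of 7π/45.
sin(π/2 - 7π/45) = cos(7π/45)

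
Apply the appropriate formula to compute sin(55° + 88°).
sin(55° + 88°) = sin 55° cos 88° + cos 55° sin 88° = 0.6018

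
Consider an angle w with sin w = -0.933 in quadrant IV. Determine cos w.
cos w = √(1 - sin²w) = 0.3599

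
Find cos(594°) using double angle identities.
cos(594°) = 2cos²297° - 1 = -0.5878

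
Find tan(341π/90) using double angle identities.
tan(341π/90) = 2 tan 341π/180 / (1 - tan²341π/180) = -0.7813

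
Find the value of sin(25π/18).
sin(25π/18) = -0.9397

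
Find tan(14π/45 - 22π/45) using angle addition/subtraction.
tan(14π/45 - 22π/45) = (tan 14π/45 - tan 22π/45)/(1 + tan 14π/45 tan 22π/45) = -0.6249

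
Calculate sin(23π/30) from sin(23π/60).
sin(23π/30) = 2 sin 23π/60 cos 23π/60 = 0.6691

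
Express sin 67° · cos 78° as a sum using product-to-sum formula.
sin 67° cos 78° = (1/2)[sin(67°+78°) + sin(67°-78°)]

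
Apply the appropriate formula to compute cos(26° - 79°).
cos(26° - 79°) = cos 26° cos 79° + sin 26° sin 79° = 0.6018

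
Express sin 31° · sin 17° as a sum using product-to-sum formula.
sin 31° sin 17° = (1/2)[cos(31°-17°) - cos(31°+17°)]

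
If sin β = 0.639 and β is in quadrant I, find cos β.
cos β = 0.7692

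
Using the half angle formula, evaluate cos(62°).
cos(62°) = √((1 + cos 124°)/2) = 0.4695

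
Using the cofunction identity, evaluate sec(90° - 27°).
sec(90° - 27°) = csc(27°) = 2.203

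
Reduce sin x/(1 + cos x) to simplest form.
sin x/(1 + cos x) = tan(x/2) (using Half angle)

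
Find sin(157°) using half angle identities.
sin(157°) = √((1 - cos 314°)/2) = 0.3907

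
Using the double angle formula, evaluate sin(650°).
sin(650°) = 2 sin 325° cos 325° = -0.9397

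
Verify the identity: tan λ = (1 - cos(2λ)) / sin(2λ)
RHS = 2sin²λ / (2 sin λ cos λ) = sin λ/cos λ = tan λ = LHS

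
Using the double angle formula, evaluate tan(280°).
tan(280°) = 2 tan 140° / (1 - tan²140°) = -5.671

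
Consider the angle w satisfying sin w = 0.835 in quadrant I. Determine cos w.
cos w = √(1 - sin²w) = 0.5502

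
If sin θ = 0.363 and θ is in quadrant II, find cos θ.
cos θ = -0.9318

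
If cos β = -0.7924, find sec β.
sec β = 1/cos β = -1.262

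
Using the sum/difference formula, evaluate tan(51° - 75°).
tan(51° - 75°) = (tan 51° - tan 75°)/(1 + tan 51° tan 75°) = -0.4452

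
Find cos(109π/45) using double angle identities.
cos(109π/45) = cos²109π/90 - sin²109π/90 = 0.2419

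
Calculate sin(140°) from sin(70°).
sin(140°) = 2 sin 70° cos 70° = 0.6428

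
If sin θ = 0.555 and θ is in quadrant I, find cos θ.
cos θ = 0.8319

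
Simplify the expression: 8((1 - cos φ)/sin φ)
8((1 - cos φ)/sin φ) = 8(tan(φ/2)) (using Half angle)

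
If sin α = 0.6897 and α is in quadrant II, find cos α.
cos α = -0.7241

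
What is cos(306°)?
cos(306°) = 0.5878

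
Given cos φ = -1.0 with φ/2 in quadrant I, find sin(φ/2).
sin(φ/2) = ±√((1 - cos φ)/2); positive since φ/2 ∈ QI, so sin(φ/2) = 1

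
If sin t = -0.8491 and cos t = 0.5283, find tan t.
tan t = sin t / cos t = -1.607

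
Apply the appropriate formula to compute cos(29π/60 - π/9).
cos(29π/60 - π/9) = cos 29π/60 cos π/9 + sin 29π/60 sin π/9 = 0.3907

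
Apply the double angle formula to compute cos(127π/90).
cos(127π/90) = cos²127π/180 - sin²127π/180 = -0.2756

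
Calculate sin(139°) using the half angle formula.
sin(139°) = √((1 - cos 278°)/2) = 0.6561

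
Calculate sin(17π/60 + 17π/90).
sin(17π/60 + 17π/90) = sin 17π/60 cos 17π/90 + cos 17π/60 sin 17π/90 = 0.9962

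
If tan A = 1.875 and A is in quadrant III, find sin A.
sin A = -0.8824 (using tan²A + 1 = sec²A)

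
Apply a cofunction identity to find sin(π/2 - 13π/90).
sin(π/2 - 13π/90) = cos(13π/90) = 0.8988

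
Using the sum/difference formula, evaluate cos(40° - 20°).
cos(40° - 20°) = cos 40° cos 20° + sin 40° sin 20° = 0.9397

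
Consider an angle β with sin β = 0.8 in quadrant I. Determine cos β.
cos β = √(1 - sin²β) = 0.6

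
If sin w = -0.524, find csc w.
csc w = 1/sin w = -1.908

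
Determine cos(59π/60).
cos(59π/60) = -0.9986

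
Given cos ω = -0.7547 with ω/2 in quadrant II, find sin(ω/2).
sin(ω/2) = ±√((1 - cos ω)/2); positive since ω/2 ∈ QII, so sin(ω/2) = 0.9367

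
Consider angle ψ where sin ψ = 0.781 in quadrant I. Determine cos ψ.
cos ψ = √(1 - sin²ψ) = 0.6245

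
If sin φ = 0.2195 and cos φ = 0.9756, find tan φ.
tan φ = sin φ / cos φ = 0.225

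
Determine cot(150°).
cot(150°) = -√3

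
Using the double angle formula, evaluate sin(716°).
sin(716°) = 2 sin 358° cos 358° = -0.06976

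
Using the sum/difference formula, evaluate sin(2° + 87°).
sin(2° + 87°) = sin 2° cos 87° + cos 2° sin 87° = 0.9998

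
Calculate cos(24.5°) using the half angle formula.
cos(24.5°) = √((1 + cos 49°)/2) = 0.91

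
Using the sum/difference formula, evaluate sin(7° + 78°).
sin(7° + 78°) = sin 7° cos 78° + cos 7° sin 78° = 0.9962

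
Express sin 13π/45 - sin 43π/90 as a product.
sin 13π/45 - sin 43π/90 = 2 cos(23π/60) sin(-17π/180)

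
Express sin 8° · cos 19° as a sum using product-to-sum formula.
sin 8° cos 19° = (1/2)[sin(8°+19°) + sin(8°-19°)]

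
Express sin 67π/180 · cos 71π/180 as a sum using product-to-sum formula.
sin 67π/180 cos 71π/180 = (1/2)[sin(67π/180+71π/180) + sin(67π/180-71π/180)]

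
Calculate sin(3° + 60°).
sin(3° + 60°) = sin 3° cos 60° + cos 3° sin 60° = 0.891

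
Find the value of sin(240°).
sin(240°) = -√3/2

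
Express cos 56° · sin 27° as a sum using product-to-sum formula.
cos 56° sin 27° = (1/2)[sin(56°+27°) - sin(56°-27°)]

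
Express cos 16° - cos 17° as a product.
cos 16° - cos 17° = -2 sin(16.5°) sin(-0.5°)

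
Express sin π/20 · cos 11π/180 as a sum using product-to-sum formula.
sin π/20 cos 11π/180 = (1/2)[sin(π/20+11π/180) + sin(π/20-11π/180)]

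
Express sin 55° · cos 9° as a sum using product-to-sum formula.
sin 55° cos 9° = (1/2)[sin(55°+9°) + sin(55°-9°)]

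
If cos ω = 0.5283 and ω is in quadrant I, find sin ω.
sin ω = 0.8491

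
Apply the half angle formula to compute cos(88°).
cos(88°) = √((1 + cos 176°)/2) = 0.0349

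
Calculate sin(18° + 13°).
sin(18° + 13°) = sin 18° cos 13° + cos 18° sin 13° = 0.515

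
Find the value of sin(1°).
sin(1°) = 0.01745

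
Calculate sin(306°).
sin(306°) = -0.809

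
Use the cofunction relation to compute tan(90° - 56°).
tan(90° - 56°) = cot(56°) = 0.6745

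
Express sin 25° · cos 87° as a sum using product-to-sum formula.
sin 25° cos 87° = (1/2)[sin(25°+87°) + sin(25°-87°)]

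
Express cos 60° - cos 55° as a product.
cos 60° - cos 55° = -2 sin(57.5°) sin(2.5°)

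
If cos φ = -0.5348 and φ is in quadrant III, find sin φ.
sin φ = -0.845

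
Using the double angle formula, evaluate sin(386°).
sin(386°) = 2 sin 193° cos 193° = 0.4384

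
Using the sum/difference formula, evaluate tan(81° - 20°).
tan(81° - 20°) = (tan 81° - tan 20°)/(1 + tan 81° tan 20°) = 1.804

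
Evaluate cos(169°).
cos(169°) = -0.9816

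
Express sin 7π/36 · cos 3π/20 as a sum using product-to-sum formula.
sin 7π/36 cos 3π/20 = (1/2)[sin(7π/36+3π/20) + sin(7π/36-3π/20)]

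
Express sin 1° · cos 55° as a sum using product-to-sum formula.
sin 1° cos 55° = (1/2)[sin(1°+55°) + sin(1°-55°)]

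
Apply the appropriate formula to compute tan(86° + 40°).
tan(86° + 40°) = (tan 86° + tan 40°)/(1 - tan 86° tan 40°) = -1.376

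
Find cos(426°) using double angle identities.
cos(426°) = cos²213° - sin²213° = 0.4067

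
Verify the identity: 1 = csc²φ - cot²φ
RHS = 1/sin²φ - cos²φ/sin²φ = (1 - cos²φ)/sin²φ = sin²φ/sin²φ = 1 = LHS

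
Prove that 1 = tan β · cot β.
RHS = (sin β/cos β) · (cos β/sin β) = 1 = LHS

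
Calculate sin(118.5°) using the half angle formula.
sin(118.5°) = √((1 - cos 237°)/2) = 0.8788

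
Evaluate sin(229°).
sin(229°) = -0.7547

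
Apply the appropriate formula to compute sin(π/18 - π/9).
sin(π/18 - π/9) = sin π/18 cos π/9 - cos π/18 sin π/9 = -0.1736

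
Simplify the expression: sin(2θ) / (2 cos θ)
sin(2θ) / (2 cos θ) = sin θ (using Double angle)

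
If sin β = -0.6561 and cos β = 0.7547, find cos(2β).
cos(2β) = cos²β - sin²β = 0.1391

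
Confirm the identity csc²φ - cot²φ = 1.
LHS = 1/sin²φ - cos²φ/sin²φ = (1 - cos²φ)/sin²φ = sin²φ/sin²φ = 1 = RHS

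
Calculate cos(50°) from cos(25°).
cos(50°) = cos²25° - sin²25° = 0.6428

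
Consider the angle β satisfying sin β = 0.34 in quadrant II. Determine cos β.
cos β = ±√(1 - sin²β) = -0.9404 (negative in QII)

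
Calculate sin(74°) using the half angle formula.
sin(74°) = √((1 - cos 148°)/2) = 0.9613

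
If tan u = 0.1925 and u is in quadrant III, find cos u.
cos u = -0.982 (using tan²u + 1 = sec²u)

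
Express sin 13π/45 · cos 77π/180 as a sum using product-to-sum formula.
sin 13π/45 cos 77π/180 = (1/2)[sin(13π/45+77π/180) + sin(13π/45-77π/180)]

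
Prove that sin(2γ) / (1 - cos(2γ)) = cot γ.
LHS = 2 sin γ cos γ / (2sin²γ) = cos γ/sin γ = cot γ = RHS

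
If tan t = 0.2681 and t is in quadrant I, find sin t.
sin t = 0.259 (using tan²t + 1 = sec²t)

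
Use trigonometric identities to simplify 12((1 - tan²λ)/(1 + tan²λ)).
12((1 - tan²λ)/(1 + tan²λ)) = 12(cos(2λ)) (using Double angle)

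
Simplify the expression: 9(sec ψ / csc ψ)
9(sec ψ / csc ψ) = 9(tan ψ) (using Reciprocal identities)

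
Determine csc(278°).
csc(278°) = -1.01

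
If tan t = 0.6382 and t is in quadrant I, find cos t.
cos t = 0.843 (using tan²t + 1 = sec²t)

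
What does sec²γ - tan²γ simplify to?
sec²γ - tan²γ = 1 (using Pythagorean identity)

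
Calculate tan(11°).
tan(11°) = 0.1944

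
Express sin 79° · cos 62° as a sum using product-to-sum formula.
sin 79° cos 62° = (1/2)[sin(79°+62°) + sin(79°-62°)]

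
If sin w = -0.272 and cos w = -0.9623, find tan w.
tan w = sin w / cos w = 0.2827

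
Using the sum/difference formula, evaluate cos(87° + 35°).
cos(87° + 35°) = cos 87° cos 35° - sin 87° sin 35° = -0.5299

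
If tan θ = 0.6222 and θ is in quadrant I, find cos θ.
cos θ = 0.8491 (using tan²θ + 1 = sec²θ)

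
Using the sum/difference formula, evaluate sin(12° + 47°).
sin(12° + 47°) = sin 12° cos 47° + cos 12° sin 47° = 0.8572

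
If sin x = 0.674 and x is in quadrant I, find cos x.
cos x = 0.7387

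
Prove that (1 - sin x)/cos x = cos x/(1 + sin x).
LHS = (1 - sin x)(1 + sin x) / (cos x(1 + sin x)) = (1 - sin²x) / (cos x(1 + sin x)) = cos²x / (cos x(1 + sin x)) = cos x/(1 + sin x) = RHS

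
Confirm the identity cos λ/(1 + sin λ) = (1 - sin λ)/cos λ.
RHS = (1 - sin λ)(1 + sin λ) / (cos λ(1 + sin λ)) = (1 - sin²λ) / (cos λ(1 + sin λ)) = cos²λ / (cos λ(1 + sin λ)) = cos λ/(1 + sin λ) = LHS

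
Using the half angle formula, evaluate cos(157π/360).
cos(157π/360) = √((1 + cos 157π/180)/2) = 0.1994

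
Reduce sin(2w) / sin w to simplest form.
sin(2w) / sin w = 2 cos w (using Double angle)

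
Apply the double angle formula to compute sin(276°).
sin(276°) = 2 sin 138° cos 138° = -0.9945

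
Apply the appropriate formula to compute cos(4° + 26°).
cos(4° + 26°) = cos 4° cos 26° - sin 4° sin 26° = √3/2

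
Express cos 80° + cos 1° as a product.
cos 80° + cos 1° = 2 cos(40.5°) cos(39.5°)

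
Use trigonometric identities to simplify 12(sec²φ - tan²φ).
12(sec²φ - tan²φ) = 12 (using Pythagorean identity)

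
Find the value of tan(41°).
tan(41°) = 0.8693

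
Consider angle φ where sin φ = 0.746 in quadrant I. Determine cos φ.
cos φ = √(1 - sin²φ) = 0.6659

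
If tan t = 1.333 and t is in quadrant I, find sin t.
sin t = 0.7999 (using tan²t + 1 = sec²t)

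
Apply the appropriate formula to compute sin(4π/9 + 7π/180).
sin(4π/9 + 7π/180) = sin 4π/9 cos 7π/180 + cos 4π/9 sin 7π/180 = 0.9986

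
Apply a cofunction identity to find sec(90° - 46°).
sec(90° - 46°) = csc(46°) = 1.39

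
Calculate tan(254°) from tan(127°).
tan(254°) = 2 tan 127° / (1 - tan²127°) = 3.487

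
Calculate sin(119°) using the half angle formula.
sin(119°) = √((1 - cos 238°)/2) = 0.8746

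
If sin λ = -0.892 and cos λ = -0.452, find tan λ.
tan λ = sin λ / cos λ = 1.973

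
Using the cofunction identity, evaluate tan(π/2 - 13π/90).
tan(π/2 - 13π/90) = cot(13π/90) = 2.05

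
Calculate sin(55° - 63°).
sin(55° - 63°) = sin 55° cos 63° - cos 55° sin 63° = -0.1392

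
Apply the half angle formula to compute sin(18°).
sin(18°) = √((1 - cos 36°)/2) = 0.309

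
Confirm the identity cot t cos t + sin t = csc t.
LHS = cos²t/sin t + sin t = (cos²t + sin²t)/sin t = 1/sin t = csc t = RHS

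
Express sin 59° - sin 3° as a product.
sin 59° - sin 3° = 2 cos(31°) sin(28°)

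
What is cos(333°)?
cos(333°) = 0.891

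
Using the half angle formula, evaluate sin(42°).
sin(42°) = √((1 - cos 84°)/2) = 0.6691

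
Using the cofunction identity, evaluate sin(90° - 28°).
sin(90° - 28°) = cos(28°) = 0.8829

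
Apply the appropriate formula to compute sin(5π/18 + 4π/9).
sin(5π/18 + 4π/9) = sin 5π/18 cos 4π/9 + cos 5π/18 sin 4π/9 = 0.766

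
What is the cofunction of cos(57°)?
cos(57°) = sin(90° - 57°) = sin(33°)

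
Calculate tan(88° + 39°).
tan(88° + 39°) = (tan 88° + tan 39°)/(1 - tan 88° tan 39°) = -1.327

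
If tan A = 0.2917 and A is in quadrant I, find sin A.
sin A = 0.28 (using tan²A + 1 = sec²A)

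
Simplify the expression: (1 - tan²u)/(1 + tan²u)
(1 - tan²u)/(1 + tan²u) = cos(2u) (using Double angle)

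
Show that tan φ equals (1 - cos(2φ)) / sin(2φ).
RHS = 2sin²φ / (2 sin φ cos φ) = sin φ/cos φ = tan φ = LHS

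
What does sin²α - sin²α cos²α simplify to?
sin²α - sin²α cos²α = sin⁴α (using Factoring)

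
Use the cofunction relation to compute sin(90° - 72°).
sin(90° - 72°) = cos(72°) = 0.309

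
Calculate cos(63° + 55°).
cos(63° + 55°) = cos 63° cos 55° - sin 63° sin 55° = -0.4695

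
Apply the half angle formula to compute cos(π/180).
cos(π/180) = √((1 + cos π/90)/2) = 0.9998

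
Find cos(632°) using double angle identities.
cos(632°) = cos²316° - sin²316° = 0.0349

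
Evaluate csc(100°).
csc(100°) = 1.015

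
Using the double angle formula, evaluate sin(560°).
sin(560°) = 2 sin 280° cos 280° = -0.342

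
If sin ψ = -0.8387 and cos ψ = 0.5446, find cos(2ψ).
cos(2ψ) = cos²ψ - sin²ψ = -0.4068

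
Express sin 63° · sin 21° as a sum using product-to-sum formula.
sin 63° sin 21° = (1/2)[cos(63°-21°) - cos(63°+21°)]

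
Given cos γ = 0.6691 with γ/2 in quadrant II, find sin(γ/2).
sin(γ/2) = ±√((1 - cos γ)/2); positive since γ/2 ∈ QII, so sin(γ/2) = 0.4068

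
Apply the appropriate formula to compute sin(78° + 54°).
sin(78° + 54°) = sin 78° cos 54° + cos 78° sin 54° = 0.7431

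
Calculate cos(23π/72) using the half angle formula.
cos(23π/72) = √((1 + cos 23π/36)/2) = 0.5373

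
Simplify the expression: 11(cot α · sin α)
11(cot α · sin α) = 11(cos α) (using Quotient identity)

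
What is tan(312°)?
tan(312°) = -1.111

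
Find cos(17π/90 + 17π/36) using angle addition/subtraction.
cos(17π/90 + 17π/36) = cos 17π/90 cos 17π/36 - sin 17π/90 sin 17π/36 = -0.4848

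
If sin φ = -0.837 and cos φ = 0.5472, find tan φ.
tan φ = sin φ / cos φ = -1.53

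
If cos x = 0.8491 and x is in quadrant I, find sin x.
sin x = 0.5282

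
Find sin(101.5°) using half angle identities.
sin(101.5°) = √((1 - cos 203°)/2) = 0.9799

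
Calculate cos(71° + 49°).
cos(71° + 49°) = cos 71° cos 49° - sin 71° sin 49° = -1/2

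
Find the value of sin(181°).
sin(181°) = -0.01745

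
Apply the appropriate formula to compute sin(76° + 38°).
sin(76° + 38°) = sin 76° cos 38° + cos 76° sin 38° = 0.9135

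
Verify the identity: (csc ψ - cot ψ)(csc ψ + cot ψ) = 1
LHS = csc²ψ - cot²ψ = (1 + cot²ψ) - cot²ψ = 1 = RHS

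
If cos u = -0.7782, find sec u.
sec u = 1/cos u = -1.285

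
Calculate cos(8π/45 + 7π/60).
cos(8π/45 + 7π/60) = cos 8π/45 cos 7π/60 - sin 8π/45 sin 7π/60 = 0.6018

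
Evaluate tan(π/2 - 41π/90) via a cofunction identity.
tan(π/2 - 41π/90) = cot(41π/90) = 0.1405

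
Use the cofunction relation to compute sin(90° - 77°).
sin(90° - 77°) = cos(77°) = 0.225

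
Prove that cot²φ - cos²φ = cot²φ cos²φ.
LHS = cos²φ/sin²φ - cos²φ = cos²φ(1/sin²φ - 1) = cos²φ · (1 - sin²φ)/sin²φ = cos²φ · cos²φ/sin²φ = cos²φ · cot²φ = RHS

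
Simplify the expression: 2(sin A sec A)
2(sin A sec A) = 2(tan A) (using Reciprocal + quotient)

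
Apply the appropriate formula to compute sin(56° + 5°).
sin(56° + 5°) = sin 56° cos 5° + cos 56° sin 5° = 0.8746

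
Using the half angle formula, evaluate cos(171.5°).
cos(171.5°) = -√((1 + cos 343°)/2) = -0.989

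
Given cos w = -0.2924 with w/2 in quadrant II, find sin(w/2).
sin(w/2) = ±√((1 - cos w)/2); positive since w/2 ∈ QII, so sin(w/2) = 0.8039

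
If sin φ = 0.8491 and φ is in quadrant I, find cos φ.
cos φ = 0.5282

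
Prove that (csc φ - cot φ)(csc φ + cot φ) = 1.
LHS = csc²φ - cot²φ = (1 + cot²φ) - cot²φ = 1 = RHS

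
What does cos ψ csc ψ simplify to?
cos ψ csc ψ = cot ψ (using Reciprocal + quotient)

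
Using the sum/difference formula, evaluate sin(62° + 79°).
sin(62° + 79°) = sin 62° cos 79° + cos 62° sin 79° = 0.6293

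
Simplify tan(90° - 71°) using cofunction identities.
tan(90° - 71°) = cot(71°)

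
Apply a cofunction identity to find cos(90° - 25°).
cos(90° - 25°) = sin(25°) = 0.4226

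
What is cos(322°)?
cos(322°) = 0.788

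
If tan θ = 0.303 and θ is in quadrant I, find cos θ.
cos θ = 0.957 (using tan²θ + 1 = sec²θ)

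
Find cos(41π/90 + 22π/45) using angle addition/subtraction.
cos(41π/90 + 22π/45) = cos 41π/90 cos 22π/45 - sin 41π/90 sin 22π/45 = -0.9848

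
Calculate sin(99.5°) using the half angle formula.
sin(99.5°) = √((1 - cos 199°)/2) = 0.9863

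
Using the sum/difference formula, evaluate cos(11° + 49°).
cos(11° + 49°) = cos 11° cos 49° - sin 11° sin 49° = 1/2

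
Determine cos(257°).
cos(257°) = -0.225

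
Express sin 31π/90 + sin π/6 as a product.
sin 31π/90 + sin π/6 = 2 sin(23π/90) cos(4π/45)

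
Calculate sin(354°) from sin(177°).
sin(354°) = 2 sin 177° cos 177° = -0.1045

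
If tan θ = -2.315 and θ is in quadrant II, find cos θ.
cos θ = -0.3965 (using tan²θ + 1 = sec²θ)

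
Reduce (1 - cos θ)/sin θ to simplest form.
(1 - cos θ)/sin θ = tan(θ/2) (using Half angle)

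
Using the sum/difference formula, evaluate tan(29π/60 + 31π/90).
tan(29π/60 + 31π/90) = (tan 29π/60 + tan 31π/90)/(1 - tan 29π/60 tan 31π/90) = -0.6009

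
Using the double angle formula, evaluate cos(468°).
cos(468°) = cos²234° - sin²234° = -0.309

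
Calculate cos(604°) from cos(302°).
cos(604°) = cos²302° - sin²302° = -0.4384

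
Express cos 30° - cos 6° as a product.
cos 30° - cos 6° = -2 sin(18°) sin(12°)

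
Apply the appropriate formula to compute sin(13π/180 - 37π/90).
sin(13π/180 - 37π/90) = sin 13π/180 cos 37π/90 - cos 13π/180 sin 37π/90 = -0.8746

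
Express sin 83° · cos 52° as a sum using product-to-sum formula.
sin 83° cos 52° = (1/2)[sin(83°+52°) + sin(83°-52°)]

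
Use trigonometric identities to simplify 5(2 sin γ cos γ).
5(2 sin γ cos γ) = 5(sin(2γ)) (using Double angle)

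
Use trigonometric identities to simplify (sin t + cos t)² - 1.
(sin t + cos t)² - 1 = sin(2t) (using Pythagorean + double angle)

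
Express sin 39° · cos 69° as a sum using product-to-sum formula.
sin 39° cos 69° = (1/2)[sin(39°+69°) + sin(39°-69°)]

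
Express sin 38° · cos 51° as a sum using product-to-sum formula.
sin 38° cos 51° = (1/2)[sin(38°+51°) + sin(38°-51°)]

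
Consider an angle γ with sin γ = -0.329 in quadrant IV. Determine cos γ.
cos γ = √(1 - sin²γ) = 0.9443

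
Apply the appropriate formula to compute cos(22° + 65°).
cos(22° + 65°) = cos 22° cos 65° - sin 22° sin 65° = 0.05234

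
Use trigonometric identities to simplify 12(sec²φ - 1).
12(sec²φ - 1) = 12(tan²φ) (using Pythagorean identity)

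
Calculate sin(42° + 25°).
sin(42° + 25°) = sin 42° cos 25° + cos 42° sin 25° = 0.9205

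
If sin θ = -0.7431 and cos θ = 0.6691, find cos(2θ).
cos(2θ) = cos²θ - sin²θ = -0.1045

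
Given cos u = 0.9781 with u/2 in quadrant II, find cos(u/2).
cos(u/2) = ±√((1 + cos u)/2); negative since u/2 ∈ QII, so cos(u/2) = -0.9945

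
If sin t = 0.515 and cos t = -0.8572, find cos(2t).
cos(2t) = cos²t - sin²t = 0.4696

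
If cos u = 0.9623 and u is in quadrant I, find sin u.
sin u = 0.272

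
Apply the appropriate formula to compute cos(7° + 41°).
cos(7° + 41°) = cos 7° cos 41° - sin 7° sin 41° = 0.6691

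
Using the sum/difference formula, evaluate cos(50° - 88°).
cos(50° - 88°) = cos 50° cos 88° + sin 50° sin 88° = 0.788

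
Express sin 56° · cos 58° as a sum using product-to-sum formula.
sin 56° cos 58° = (1/2)[sin(56°+58°) + sin(56°-58°)]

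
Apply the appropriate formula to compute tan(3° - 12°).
tan(3° - 12°) = (tan 3° - tan 12°)/(1 + tan 3° tan 12°) = -0.1584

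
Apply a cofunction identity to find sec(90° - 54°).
sec(90° - 54°) = csc(54°) = 1.236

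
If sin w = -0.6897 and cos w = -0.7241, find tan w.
tan w = sin w / cos w = 0.9525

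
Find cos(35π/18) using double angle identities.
cos(35π/18) = cos²35π/36 - sin²35π/36 = 0.9848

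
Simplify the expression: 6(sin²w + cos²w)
6(sin²w + cos²w) = 6 (using Pythagorean identity)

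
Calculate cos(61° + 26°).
cos(61° + 26°) = cos 61° cos 26° - sin 61° sin 26° = 0.05234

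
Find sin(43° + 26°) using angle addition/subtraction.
sin(43° + 26°) = sin 43° cos 26° + cos 43° sin 26° = 0.9336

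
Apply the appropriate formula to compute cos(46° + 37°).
cos(46° + 37°) = cos 46° cos 37° - sin 46° sin 37° = 0.1219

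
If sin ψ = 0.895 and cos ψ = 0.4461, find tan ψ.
tan ψ = sin ψ / cos ψ = 2.006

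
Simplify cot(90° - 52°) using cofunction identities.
cot(90° - 52°) = tan(52°)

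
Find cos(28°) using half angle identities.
cos(28°) = √((1 + cos 56°)/2) = 0.8829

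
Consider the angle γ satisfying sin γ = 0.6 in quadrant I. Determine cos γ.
cos γ = √(1 - sin²γ) = 0.8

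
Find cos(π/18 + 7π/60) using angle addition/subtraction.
cos(π/18 + 7π/60) = cos π/18 cos 7π/60 - sin π/18 sin 7π/60 = 0.8572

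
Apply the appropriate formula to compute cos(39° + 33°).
cos(39° + 33°) = cos 39° cos 33° - sin 39° sin 33° = 0.309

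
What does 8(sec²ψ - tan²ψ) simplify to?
8(sec²ψ - tan²ψ) = 8 (using Pythagorean identity)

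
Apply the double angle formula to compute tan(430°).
tan(430°) = 2 tan 215° / (1 - tan²215°) = 2.747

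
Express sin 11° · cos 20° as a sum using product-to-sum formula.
sin 11° cos 20° = (1/2)[sin(11°+20°) + sin(11°-20°)]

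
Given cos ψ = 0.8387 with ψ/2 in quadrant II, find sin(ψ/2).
sin(ψ/2) = ±√((1 - cos ψ)/2); positive since ψ/2 ∈ QII, so sin(ψ/2) = 0.284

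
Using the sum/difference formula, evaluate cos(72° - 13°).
cos(72° - 13°) = cos 72° cos 13° + sin 72° sin 13° = 0.515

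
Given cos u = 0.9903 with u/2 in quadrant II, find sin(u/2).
sin(u/2) = ±√((1 - cos u)/2); positive since u/2 ∈ QII, so sin(u/2) = 0.06964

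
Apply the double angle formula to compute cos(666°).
cos(666°) = cos²333° - sin²333° = 0.5878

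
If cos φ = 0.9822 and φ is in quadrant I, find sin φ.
sin φ = 0.1878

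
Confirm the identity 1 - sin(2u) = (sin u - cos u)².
RHS = sin²u - 2 sin u cos u + cos²u = (sin²u + cos²u) - 2 sin u cos u = 1 - sin(2u) = LHS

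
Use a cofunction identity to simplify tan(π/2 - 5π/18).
tan(π/2 - 5π/18) = cot(5π/18)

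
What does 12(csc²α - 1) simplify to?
12(csc²α - 1) = 12(cot²α) (using Pythagorean identity)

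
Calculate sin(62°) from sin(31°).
sin(62°) = 2 sin 31° cos 31° = 0.8829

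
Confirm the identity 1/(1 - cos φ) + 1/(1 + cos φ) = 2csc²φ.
LHS = [(1 + cos φ) + (1 - cos φ)] / [(1 - cos φ)(1 + cos φ)] = 2/(1 - cos²φ) = 2/sin²φ = 2csc²φ = RHS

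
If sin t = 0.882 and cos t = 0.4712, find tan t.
tan t = sin t / cos t = 1.872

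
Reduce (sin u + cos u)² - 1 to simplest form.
(sin u + cos u)² - 1 = sin(2u) (using Pythagorean + double angle)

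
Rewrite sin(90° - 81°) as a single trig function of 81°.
sin(90° - 81°) = cos(81°)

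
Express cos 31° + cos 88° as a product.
cos 31° + cos 88° = 2 cos(59.5°) cos(-28.5°)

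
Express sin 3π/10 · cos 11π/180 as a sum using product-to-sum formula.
sin 3π/10 cos 11π/180 = (1/2)[sin(3π/10+11π/180) + sin(3π/10-11π/180)]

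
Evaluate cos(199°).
cos(199°) = -0.9455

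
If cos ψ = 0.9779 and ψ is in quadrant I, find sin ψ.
sin ψ = 0.2091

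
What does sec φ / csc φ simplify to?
sec φ / csc φ = tan φ (using Reciprocal identities)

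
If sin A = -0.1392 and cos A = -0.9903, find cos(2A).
cos(2A) = cos²A - sin²A = 0.9613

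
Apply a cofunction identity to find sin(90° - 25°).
sin(90° - 25°) = cos(25°) = 0.9063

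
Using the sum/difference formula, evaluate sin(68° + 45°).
sin(68° + 45°) = sin 68° cos 45° + cos 68° sin 45° = 0.9205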